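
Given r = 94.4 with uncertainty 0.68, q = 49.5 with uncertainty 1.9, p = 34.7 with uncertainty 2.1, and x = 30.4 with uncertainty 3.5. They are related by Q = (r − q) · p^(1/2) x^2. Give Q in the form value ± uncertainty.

(2.44 ± 0.578) × 10^5

Let u = r − q = 44.9. δu = √(δr² + δq²) = √(0.462 + 3.61) = 2.02, so δu/u = 0.0449.
Q is then a monomial in u, p, x:
δQ/Q = √((δu/u)² + (½·δp/p)² + (2·δx/x)²) = √(0.00202 + 0.000916 + 0.0530) = 0.237
Q = 2.44e+05, so δQ = 0.237 × 2.44e+05 = 57800.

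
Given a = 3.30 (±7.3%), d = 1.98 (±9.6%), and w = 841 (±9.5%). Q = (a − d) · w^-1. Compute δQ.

Let u = a − d = 1.32. δu = √(δa² + δd²) = √(0.0580 + 0.0361) = 0.307, so δu/u = 0.232.
Q is then a monomial in u, w:
δQ/Q = √((δu/u)² + (-1·δw/w)²) = √(0.0540 + 0.00903) = 0.251
Q = 0.00157, so δQ = 0.251 × 0.00157 = 0.000394.

0.000394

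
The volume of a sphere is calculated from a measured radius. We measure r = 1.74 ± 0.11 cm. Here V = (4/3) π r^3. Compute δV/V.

0.190

V ∝ r^3, so δV/V = |3| · δr/r = 3 × 0.0632 = 0.190.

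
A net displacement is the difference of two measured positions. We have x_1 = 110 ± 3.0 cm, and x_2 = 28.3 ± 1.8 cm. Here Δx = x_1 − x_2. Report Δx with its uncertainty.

81.7 ± 3.50 cm

Absolute uncertainties add in quadrature for a linear combination:
  (δx_1)² = 9.00;  (δx_2)² = 3.24
δΔx = √(12.2) = 3.50 cm
Δx = 81.7 cm.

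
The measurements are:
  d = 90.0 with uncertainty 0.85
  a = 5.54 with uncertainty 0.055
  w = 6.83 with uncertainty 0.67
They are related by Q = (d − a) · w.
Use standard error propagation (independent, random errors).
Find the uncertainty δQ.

Let u = d − a = 84.5. δu = √(δd² + δa²) = √(0.722 + 0.00302) = 0.852, so δu/u = 0.0101.
Q is then a monomial in u, w:
δQ/Q = √((δu/u)² + (1·δw/w)²) = √(0.000102 + 0.00962) = 0.0986
Q = 577, so δQ = 0.0986 × 577 = 56.9.

56.9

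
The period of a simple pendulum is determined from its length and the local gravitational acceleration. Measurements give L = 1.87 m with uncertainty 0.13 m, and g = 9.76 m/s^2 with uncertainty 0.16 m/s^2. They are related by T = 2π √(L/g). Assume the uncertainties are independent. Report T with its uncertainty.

2.75 ± 0.0982 s

Since T is a product/quotient, work with relative uncertainties:
  (½·δL/L)² = (0.5×0.0695)² = 0.00121;  (−½·δg/g)² = (-0.5×0.0164)² = 6.72e-05
δT/T = √(0.00128) = 0.0357
T = 2.75 s, so δT = 0.0357 × 2.75 = 0.0982 s.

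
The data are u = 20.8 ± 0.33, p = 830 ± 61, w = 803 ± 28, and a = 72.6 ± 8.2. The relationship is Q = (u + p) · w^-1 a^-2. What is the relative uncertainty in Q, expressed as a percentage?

24.0%

Let h = u + p = 851. δh = √(δu² + δp²) = √(0.109 + 3720) = 61.0, so δh/h = 0.0717.
Q is then a monomial in h, w, a:
δQ/Q = √((δh/h)² + (-1·δw/w)² + (-2·δa/a)²) = √(0.00514 + 0.00122 + 0.0510) = 0.240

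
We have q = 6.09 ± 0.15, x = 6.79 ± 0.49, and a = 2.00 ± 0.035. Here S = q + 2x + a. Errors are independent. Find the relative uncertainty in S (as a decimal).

0.0458

Absolute uncertainties add in quadrature for a linear combination:
  (δq)² = 0.0225;  (2·δx)² = 0.960;  (δa)² = 0.00123
δS = √(0.984) = 0.992
S = 21.7, so δS/S = 0.992/21.7 = 0.0458.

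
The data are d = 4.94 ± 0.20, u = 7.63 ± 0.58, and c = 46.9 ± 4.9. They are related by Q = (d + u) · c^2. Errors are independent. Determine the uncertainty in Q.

5930

Let w = d + u = 12.6. δw = √(δd² + δu²) = √(0.0400 + 0.336) = 0.614, so δw/w = 0.0488.
Q is then a monomial in w, c:
δQ/Q = √((δw/w)² + (2·δc/c)²) = √(0.00238 + 0.0437) = 0.215
Q = 27600, so δQ = 0.215 × 27600 = 5930.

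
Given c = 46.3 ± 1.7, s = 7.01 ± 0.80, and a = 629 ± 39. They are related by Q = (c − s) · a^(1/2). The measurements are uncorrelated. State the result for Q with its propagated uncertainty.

Let u = c − s = 39.3. δu = √(δc² + δs²) = √(2.89 + 0.640) = 1.88, so δu/u = 0.0478.
Q is then a monomial in u, a:
δQ/Q = √((δu/u)² + (½·δa/a)²) = √(0.00229 + 0.000961) = 0.0570
Q = 985, so δQ = 0.0570 × 985 = 56.2.

985 ± 56.2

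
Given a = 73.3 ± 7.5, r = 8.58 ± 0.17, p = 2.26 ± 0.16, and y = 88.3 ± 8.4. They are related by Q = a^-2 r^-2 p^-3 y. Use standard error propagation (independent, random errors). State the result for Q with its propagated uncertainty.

(1.93 ± 0.604) × 10^-5

Each factor contributes (exponent × relative error)² to (δQ/Q)²:
  (-2·δa/a)² = (-2×0.102)² = 0.0419;  (-2·δr/r)² = (-2×0.0198)² = 0.00157;  (-3·δp/p)² = (-3×0.0708)² = 0.0451;  (1·δy/y)² = (1×0.0951)² = 0.00905
δQ/Q = √(0.0976) = 0.312
Q = 1.93e-05, so δQ = 0.312 × 1.93e-05 = 6.04e-06.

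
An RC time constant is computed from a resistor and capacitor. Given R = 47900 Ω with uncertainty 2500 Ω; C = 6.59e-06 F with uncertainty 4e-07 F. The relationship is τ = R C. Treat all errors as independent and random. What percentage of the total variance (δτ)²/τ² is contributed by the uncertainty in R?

42.5%

(δτ/τ)² = (1·δR/R)² + (1·δC/C)²
  R term: (1×0.0522)² = 0.00272
  C term: (1×0.0607)² = 0.00368
Total = 0.00641. Share from R = 0.00272/0.00641 = 0.425.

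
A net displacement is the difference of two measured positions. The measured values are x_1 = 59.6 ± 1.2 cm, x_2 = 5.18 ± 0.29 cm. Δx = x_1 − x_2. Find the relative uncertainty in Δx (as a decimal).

Each term contributes (cᵢ δxᵢ)² to (δΔx)²:
  (δx_1)² = 1.44;  (δx_2)² = 0.0841
δΔx = √(1.52) = 1.23 cm
Δx = 54.4 cm, so δΔx/Δx = 1.23/54.4 = 0.0227.

0.0227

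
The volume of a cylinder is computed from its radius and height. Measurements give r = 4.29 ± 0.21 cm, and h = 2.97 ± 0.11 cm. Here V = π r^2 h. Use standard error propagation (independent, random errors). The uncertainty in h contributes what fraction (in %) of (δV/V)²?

12.5%

(δV/V)² = (2·δr/r)² + (1·δh/h)²
  r term: (2×0.0490)² = 0.00958
  h term: (1×0.0370)² = 0.00137
Total = 0.0110. Share from h = 0.00137/0.0110 = 0.125.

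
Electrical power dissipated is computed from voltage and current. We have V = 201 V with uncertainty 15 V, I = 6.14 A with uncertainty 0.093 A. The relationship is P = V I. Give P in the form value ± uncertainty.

Relative error in a monomial: (δP/P)² = Σ (nᵢ · δxᵢ/xᵢ)².
  (1·δV/V)² = (1×0.0746)² = 0.00557;  (1·δI/I)² = (1×0.0151)² = 0.000229
δP/P = √(0.00580) = 0.0761
P = 1230 W, so δP = 0.0761 × 1230 = 94.0 W.

1230 ± 94.0 W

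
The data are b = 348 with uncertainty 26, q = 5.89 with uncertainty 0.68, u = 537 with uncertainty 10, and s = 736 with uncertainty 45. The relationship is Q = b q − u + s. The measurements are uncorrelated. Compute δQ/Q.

Let p = b·q = 2050. δp/p = √((1·δb/b)² + (1·δq/q)²) = √(0.00558 + 0.0133) = 0.138, so δp = 282.
Q = p − u + s: δQ = √(δp² + δu² + δs²) = √(79500 + 100 + 2020) = 286
Q = 2250, so δQ/Q = 286/2250 = 0.127.

0.127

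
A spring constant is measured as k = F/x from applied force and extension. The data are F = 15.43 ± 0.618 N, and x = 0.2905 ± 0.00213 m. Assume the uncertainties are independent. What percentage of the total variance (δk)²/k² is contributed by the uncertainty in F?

96.8%

(δk/k)² = (1·δF/F)² + (-1·δx/x)²
  F term: (1×0.0401)² = 0.00160
  x term: (-1×0.00733)² = 5.38e-05
Total = 0.00166. Share from F = 0.00160/0.00166 = 0.968.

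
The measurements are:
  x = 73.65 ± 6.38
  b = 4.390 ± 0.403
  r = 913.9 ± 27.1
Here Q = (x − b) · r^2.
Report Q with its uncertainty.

(5.785 ± 0.635) × 10^7

Let u = x − b = 69.26. δu = √(δx² + δb²) = √(40.7 + 0.162) = 6.39, so δu/u = 0.0923.
Q is then a monomial in u, r:
δQ/Q = √((δu/u)² + (2·δr/r)²) = √(0.00852 + 0.00352) = 0.110
Q = 5.785e+07, so δQ = 0.110 × 5.785e+07 = 6.35e+06.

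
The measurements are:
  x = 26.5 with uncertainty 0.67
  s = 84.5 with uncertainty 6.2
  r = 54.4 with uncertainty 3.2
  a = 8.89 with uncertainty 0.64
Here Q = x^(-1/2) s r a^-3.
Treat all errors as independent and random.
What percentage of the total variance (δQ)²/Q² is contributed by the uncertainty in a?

(δQ/Q)² = (−½·δx/x)² + (1·δs/s)² + (1·δr/r)² + (-3·δa/a)²
  x term: (-0.5×0.0253)² = 0.000160
  s term: (1×0.0734)² = 0.00538
  r term: (1×0.0588)² = 0.00346
  a term: (-3×0.0720)² = 0.0466
Total = 0.0556. Share from a = 0.0466/0.0556 = 0.838.

83.8%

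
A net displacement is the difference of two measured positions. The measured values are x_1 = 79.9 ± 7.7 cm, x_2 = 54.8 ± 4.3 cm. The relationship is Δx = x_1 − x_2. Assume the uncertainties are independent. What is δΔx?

Δx is a linear combination, so absolute uncertainties add in quadrature:
  (δx_1)² = 59.3;  (δx_2)² = 18.5
δΔx = √(77.8) = 8.82 cm

8.82 cm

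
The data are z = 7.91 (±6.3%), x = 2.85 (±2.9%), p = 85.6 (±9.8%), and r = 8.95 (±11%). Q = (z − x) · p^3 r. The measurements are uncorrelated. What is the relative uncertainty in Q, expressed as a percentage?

Let u = z − x = 5.06. δu = √(δz² + δx²) = √(0.248 + 0.00683) = 0.505, so δu/u = 0.0998.
Q is then a monomial in u, p, r:
δQ/Q = √((δu/u)² + (3·δp/p)² + (1·δr/r)²) = √(0.00997 + 0.0864 + 0.0121) = 0.329

32.9%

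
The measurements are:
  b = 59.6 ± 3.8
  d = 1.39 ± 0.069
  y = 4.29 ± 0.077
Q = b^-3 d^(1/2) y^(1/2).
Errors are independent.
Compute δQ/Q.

0.193

For a monomial Q ∝ b^-3, d^(1/2), y^(1/2), fractional errors add in quadrature:
  (-3·δb/b)² = (-3×0.0638)² = 0.0366;  (½·δd/d)² = (0.5×0.0496)² = 0.000616;  (½·δy/y)² = (0.5×0.0179)² = 8.05e-05
δQ/Q = √(0.0373) = 0.193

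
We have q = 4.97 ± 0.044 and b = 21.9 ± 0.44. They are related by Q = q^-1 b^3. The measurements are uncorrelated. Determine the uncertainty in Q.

Q is a product of powers, so relative uncertainties combine in quadrature:
  (-1·δq/q)² = (-1×0.00885)² = 7.84e-05;  (3·δb/b)² = (3×0.0201)² = 0.00363
δQ/Q = √(0.00371) = 0.0609
Q = 2110, so δQ = 0.0609 × 2110 = 129.

129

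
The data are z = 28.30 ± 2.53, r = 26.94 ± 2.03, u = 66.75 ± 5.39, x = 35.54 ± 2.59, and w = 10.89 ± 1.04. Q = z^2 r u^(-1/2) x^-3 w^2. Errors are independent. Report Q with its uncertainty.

Relative error in a monomial: (δQ/Q)² = Σ (nᵢ · δxᵢ/xᵢ)².
  (2·δz/z)² = (2×0.0894)² = 0.0320;  (1·δr/r)² = (1×0.0754)² = 0.00568;  (−½·δu/u)² = (-0.5×0.0807)² = 0.00163;  (-3·δx/x)² = (-3×0.0729)² = 0.0478;  (2·δw/w)² = (2×0.0955)² = 0.0365
δQ/Q = √(0.124) = 0.352
Q = 6.977, so δQ = 0.352 × 6.977 = 2.45.

6.977 ± 2.45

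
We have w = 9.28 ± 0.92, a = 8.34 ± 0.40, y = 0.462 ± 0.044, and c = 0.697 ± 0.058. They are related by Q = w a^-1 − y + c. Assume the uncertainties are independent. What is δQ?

0.143

Let p = w·a^-1 = 1.11. δp/p = √((1·δw/w)² + (-1·δa/a)²) = √(0.00983 + 0.00230) = 0.110, so δp = 0.123.
Q = p − y + c: δQ = √(δp² + δy² + δc²) = √(0.0150 + 0.00194 + 0.00336) = 0.143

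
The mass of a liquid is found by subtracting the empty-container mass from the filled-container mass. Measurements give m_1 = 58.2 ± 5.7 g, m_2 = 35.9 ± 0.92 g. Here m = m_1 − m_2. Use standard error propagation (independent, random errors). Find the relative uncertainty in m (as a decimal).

For a sum/difference, combine absolute errors in quadrature:
  (δm_1)² = 32.5;  (δm_2)² = 0.846
δm = √(33.3) = 5.77 g
m = 22.3 g, so δm/m = 5.77/22.3 = 0.259.

0.259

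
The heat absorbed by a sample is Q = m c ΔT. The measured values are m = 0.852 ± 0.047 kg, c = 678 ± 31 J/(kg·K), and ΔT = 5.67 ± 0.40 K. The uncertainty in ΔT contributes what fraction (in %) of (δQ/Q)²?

(δQ/Q)² = (1·δm/m)² + (1·δc/c)² + (1·δΔT/ΔT)²
  m term: (1×0.0552)² = 0.00304
  c term: (1×0.0457)² = 0.00209
  ΔT term: (1×0.0705)² = 0.00498
Total = 0.0101. Share from ΔT = 0.00498/0.0101 = 0.492.

49.2%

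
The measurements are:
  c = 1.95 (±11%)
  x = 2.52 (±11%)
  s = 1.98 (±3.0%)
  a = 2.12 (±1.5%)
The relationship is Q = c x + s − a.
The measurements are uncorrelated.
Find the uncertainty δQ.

Let p = c·x = 4.91. δp/p = √((1·δc/c)² + (1·δx/x)²) = √(0.0121 + 0.0121) = 0.156, so δp = 0.764.
Q = p + s − a: δQ = √(δp² + δs² + δa²) = √(0.584 + 0.00353 + 0.00101) = 0.767

0.767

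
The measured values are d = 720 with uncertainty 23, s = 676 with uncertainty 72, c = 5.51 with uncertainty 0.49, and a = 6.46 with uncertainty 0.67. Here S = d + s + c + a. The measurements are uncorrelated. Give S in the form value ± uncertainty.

1410 ± 75.6

Each term contributes (cᵢ δxᵢ)² to (δS)²:
  (δd)² = 529;  (δs)² = 5180;  (δc)² = 0.240;  (δa)² = 0.449
δS = √(5710) = 75.6
S = 1410.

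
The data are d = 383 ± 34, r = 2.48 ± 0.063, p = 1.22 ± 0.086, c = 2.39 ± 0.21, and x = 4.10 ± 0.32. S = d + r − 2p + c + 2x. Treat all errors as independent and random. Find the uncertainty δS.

34.0

Absolute uncertainties add in quadrature for a linear combination:
  (δd)² = 1160;  (δr)² = 0.00397;  (2·δp)² = 0.0296;  (δc)² = 0.0441;  (2·δx)² = 0.410
δS = √(1160) = 34.0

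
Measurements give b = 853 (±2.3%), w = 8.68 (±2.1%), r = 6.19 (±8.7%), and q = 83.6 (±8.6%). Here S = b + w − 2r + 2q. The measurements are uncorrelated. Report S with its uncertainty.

Absolute uncertainties add in quadrature for a linear combination:
  (δb)² = 385;  (δw)² = 0.0332;  (2·δr)² = 1.16;  (2·δq)² = 207
δS = √(593) = 24.3
S = 1020.

1020 ± 24.3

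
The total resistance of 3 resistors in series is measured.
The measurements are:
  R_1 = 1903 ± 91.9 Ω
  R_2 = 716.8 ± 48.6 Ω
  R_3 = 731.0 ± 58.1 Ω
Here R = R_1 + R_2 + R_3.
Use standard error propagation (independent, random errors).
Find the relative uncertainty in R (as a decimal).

Absolute uncertainties add in quadrature for a linear combination:
  (δR_1)² = 8450;  (δR_2)² = 2360;  (δR_3)² = 3380
δR = √(14200) = 119 Ω
R = 3351 Ω, so δR/R = 119/3351 = 0.0355.

0.0355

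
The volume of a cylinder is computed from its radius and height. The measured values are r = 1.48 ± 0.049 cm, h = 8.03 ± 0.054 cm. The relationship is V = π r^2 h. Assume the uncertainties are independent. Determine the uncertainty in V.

V is a product of powers, so relative uncertainties combine in quadrature:
  (2·δr/r)² = (2×0.0331)² = 0.00438;  (1·δh/h)² = (1×0.00672)² = 4.52e-05
δV/V = √(0.00443) = 0.0666
V = 55.3 cm^3, so δV = 0.0666 × 55.3 = 3.68 cm^3.

3.68 cm^3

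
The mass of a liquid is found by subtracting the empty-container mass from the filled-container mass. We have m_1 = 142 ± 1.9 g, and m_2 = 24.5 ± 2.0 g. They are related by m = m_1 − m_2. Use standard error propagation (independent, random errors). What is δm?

2.76 g

For a sum/difference, combine absolute errors in quadrature:
  (δm_1)² = 3.61;  (δm_2)² = 4.00
δm = √(7.61) = 2.76 g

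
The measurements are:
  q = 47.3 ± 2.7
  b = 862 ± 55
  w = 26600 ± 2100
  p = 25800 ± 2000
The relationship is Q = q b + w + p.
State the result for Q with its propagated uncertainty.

Let h = q·b = 40800. δh/h = √((1·δq/q)² + (1·δb/b)²) = √(0.00326 + 0.00407) = 0.0856, so δh = 3490.
Q = h + w + p: δQ = √(δh² + δw² + δp²) = √(1.22e+07 + 4.41e+06 + 4e+06) = 4540
Q = 93200.

93200 ± 4540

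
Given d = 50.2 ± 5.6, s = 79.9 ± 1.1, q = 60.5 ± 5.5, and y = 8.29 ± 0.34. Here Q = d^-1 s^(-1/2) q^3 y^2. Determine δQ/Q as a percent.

30.6%

Since Q is a product/quotient, work with relative uncertainties:
  (-1·δd/d)² = (-1×0.112)² = 0.0124;  (−½·δs/s)² = (-0.5×0.0138)² = 4.74e-05;  (3·δq/q)² = (3×0.0909)² = 0.0744;  (2·δy/y)² = (2×0.0410)² = 0.00673
δQ/Q = √(0.0936) = 0.306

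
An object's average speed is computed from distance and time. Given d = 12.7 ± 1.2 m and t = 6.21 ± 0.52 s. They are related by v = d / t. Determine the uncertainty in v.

Since v is a product/quotient, work with relative uncertainties:
  (1·δd/d)² = (1×0.0945)² = 0.00893;  (-1·δt/t)² = (-1×0.0837)² = 0.00701
δv/v = √(0.0159) = 0.126
v = 2.05 m/s, so δv = 0.126 × 2.05 = 0.258 m/s.

0.258 m/s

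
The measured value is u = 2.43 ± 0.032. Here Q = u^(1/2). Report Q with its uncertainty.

1.56 ± 0.0103

Q ∝ u^(1/2), so δQ/Q = |½| · δu/u = 0.5 × 0.0132 = 0.00658.
Q = 1.56, so δQ = 0.00658 × 1.56 = 0.0103.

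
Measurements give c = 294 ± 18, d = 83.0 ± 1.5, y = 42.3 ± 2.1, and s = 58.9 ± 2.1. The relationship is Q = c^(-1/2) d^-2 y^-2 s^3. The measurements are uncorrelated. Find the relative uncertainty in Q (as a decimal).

0.153

Since Q is a product/quotient, work with relative uncertainties:
  (−½·δc/c)² = (-0.5×0.0612)² = 0.000937;  (-2·δd/d)² = (-2×0.0181)² = 0.00131;  (-2·δy/y)² = (-2×0.0496)² = 0.00986;  (3·δs/s)² = (3×0.0357)² = 0.0114
δQ/Q = √(0.0235) = 0.153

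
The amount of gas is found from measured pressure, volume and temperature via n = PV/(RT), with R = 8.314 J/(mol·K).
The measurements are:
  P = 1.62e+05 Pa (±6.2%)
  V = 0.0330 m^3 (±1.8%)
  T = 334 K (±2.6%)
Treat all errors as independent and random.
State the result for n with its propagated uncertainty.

1.93 ± 0.134 mol

For a monomial n ∝ P, V, T^-1, fractional errors add in quadrature:
  (1·δP/P)² = (1×0.0620)² = 0.00384;  (1·δV/V)² = (1×0.0180)² = 0.000324;  (-1·δT/T)² = (-1×0.0260)² = 0.000676
δn/n = √(0.00484) = 0.0696
n = 1.93 mol, so δn = 0.0696 × 1.93 = 0.134 mol.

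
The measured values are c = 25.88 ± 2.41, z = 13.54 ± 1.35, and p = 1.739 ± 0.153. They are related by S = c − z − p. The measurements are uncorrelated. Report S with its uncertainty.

10.60 ± 2.77

S is a linear combination, so absolute uncertainties add in quadrature:
  (δc)² = 5.81;  (δz)² = 1.82;  (δp)² = 0.0234
δS = √(7.65) = 2.77
S = 10.60.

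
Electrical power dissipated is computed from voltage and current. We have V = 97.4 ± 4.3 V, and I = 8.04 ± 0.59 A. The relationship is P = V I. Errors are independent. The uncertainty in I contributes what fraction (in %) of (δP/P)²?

(δP/P)² = (1·δV/V)² + (1·δI/I)²
  V term: (1×0.0441)² = 0.00195
  I term: (1×0.0734)² = 0.00539
Total = 0.00733. Share from I = 0.00539/0.00733 = 0.734.

73.4%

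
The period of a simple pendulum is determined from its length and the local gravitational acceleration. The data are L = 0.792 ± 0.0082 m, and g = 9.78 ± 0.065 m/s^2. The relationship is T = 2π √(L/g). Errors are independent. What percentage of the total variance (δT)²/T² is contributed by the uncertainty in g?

(δT/T)² = (½·δL/L)² + (−½·δg/g)²
  L term: (0.5×0.0104)² = 2.68e-05
  g term: (-0.5×0.00665)² = 1.1e-05
Total = 3.78e-05. Share from g = 1.1e-05/3.78e-05 = 0.292.

29.2%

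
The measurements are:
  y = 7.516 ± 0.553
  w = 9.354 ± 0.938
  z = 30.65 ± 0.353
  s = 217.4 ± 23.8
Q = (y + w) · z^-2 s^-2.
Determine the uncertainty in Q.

8.72e-08

Let u = y + w = 16.87. δu = √(δy² + δw²) = √(0.306 + 0.880) = 1.09, so δu/u = 0.0645.
Q is then a monomial in u, z, s:
δQ/Q = √((δu/u)² + (-2·δz/z)² + (-2·δs/s)²) = √(0.00417 + 0.000531 + 0.0479) = 0.229
Q = 3.8e-07, so δQ = 0.229 × 3.8e-07 = 8.72e-08.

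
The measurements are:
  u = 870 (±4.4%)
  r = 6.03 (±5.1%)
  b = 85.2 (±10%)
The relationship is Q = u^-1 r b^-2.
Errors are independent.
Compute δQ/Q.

Relative error in a monomial: (δQ/Q)² = Σ (nᵢ · δxᵢ/xᵢ)².
  (-1·δu/u)² = (-1×0.0440)² = 0.00194;  (1·δr/r)² = (1×0.0510)² = 0.00260;  (-2·δb/b)² = (-2×0.100)² = 0.0400
δQ/Q = √(0.0445) = 0.211

0.211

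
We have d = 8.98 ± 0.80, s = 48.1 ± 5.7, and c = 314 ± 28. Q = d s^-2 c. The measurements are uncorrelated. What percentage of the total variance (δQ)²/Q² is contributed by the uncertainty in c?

(δQ/Q)² = (1·δd/d)² + (-2·δs/s)² + (1·δc/c)²
  d term: (1×0.0891)² = 0.00794
  s term: (-2×0.119)² = 0.0562
  c term: (1×0.0892)² = 0.00795
Total = 0.0721. Share from c = 0.00795/0.0721 = 0.110.

11.0%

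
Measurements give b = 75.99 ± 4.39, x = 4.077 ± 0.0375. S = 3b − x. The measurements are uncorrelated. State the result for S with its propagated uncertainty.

223.9 ± 13.2

For a sum/difference, combine absolute errors in quadrature:
  (3·δb)² = 173;  (δx)² = 0.00141
δS = √(173) = 13.2
S = 223.9.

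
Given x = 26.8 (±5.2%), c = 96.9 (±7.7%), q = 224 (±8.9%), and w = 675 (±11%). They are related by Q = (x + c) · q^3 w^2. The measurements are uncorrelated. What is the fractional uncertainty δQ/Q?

Let u = x + c = 124. δu = √(δx² + δc²) = √(1.94 + 55.7) = 7.59, so δu/u = 0.0614.
Q is then a monomial in u, q, w:
δQ/Q = √((δu/u)² + (3·δq/q)² + (2·δw/w)²) = √(0.00377 + 0.0713 + 0.0484) = 0.351

0.351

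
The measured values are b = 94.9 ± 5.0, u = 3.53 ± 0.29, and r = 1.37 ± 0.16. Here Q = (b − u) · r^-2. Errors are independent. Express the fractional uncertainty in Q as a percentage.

24.0%

Let w = b − u = 91.4. δw = √(δb² + δu²) = √(25.0 + 0.0841) = 5.01, so δw/w = 0.0548.
Q is then a monomial in w, r:
δQ/Q = √((δw/w)² + (-2·δr/r)²) = √(0.00300 + 0.0546) = 0.240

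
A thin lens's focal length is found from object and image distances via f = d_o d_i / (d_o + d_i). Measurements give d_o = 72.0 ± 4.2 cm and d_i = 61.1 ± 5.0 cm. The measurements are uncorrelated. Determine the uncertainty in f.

1.71 cm

∂f/∂d_o = (d_i/(d_o+d_i))² = 0.211;  ∂f/∂d_i = (d_o/(d_o+d_i))² = 0.293
δf = √((∂f/∂d_o · δd_o)² + (∂f/∂d_i · δd_i)²) = √(0.783 + 2.14) = 1.71 cm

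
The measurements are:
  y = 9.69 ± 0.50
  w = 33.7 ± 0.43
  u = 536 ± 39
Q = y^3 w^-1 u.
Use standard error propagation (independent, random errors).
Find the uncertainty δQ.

2480

Relative error in a monomial: (δQ/Q)² = Σ (nᵢ · δxᵢ/xᵢ)².
  (3·δy/y)² = (3×0.0516)² = 0.0240;  (-1·δw/w)² = (-1×0.0128)² = 0.000163;  (1·δu/u)² = (1×0.0728)² = 0.00529
δQ/Q = √(0.0294) = 0.172
Q = 14500, so δQ = 0.172 × 14500 = 2480.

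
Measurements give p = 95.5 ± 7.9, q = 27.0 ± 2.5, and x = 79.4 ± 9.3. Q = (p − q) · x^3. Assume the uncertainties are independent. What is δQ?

1.27e+07

Let u = p − q = 68.5. δu = √(δp² + δq²) = √(62.4 + 6.25) = 8.29, so δu/u = 0.121.
Q is then a monomial in u, x:
δQ/Q = √((δu/u)² + (3·δx/x)²) = √(0.0146 + 0.123) = 0.372
Q = 3.43e+07, so δQ = 0.372 × 3.43e+07 = 1.27e+07.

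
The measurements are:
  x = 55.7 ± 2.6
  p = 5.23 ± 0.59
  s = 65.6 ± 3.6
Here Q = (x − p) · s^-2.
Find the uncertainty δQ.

Let u = x − p = 50.5. δu = √(δx² + δp²) = √(6.76 + 0.348) = 2.67, so δu/u = 0.0528.
Q is then a monomial in u, s:
δQ/Q = √((δu/u)² + (-2·δs/s)²) = √(0.00279 + 0.0120) = 0.122
Q = 0.0117, so δQ = 0.122 × 0.0117 = 0.00143.

0.00143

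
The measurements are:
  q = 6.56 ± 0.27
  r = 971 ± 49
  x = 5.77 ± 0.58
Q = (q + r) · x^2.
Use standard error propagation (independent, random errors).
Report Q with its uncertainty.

32500 ± 6740

Let u = q + r = 978. δu = √(δq² + δr²) = √(0.0729 + 2400) = 49.0, so δu/u = 0.0501.
Q is then a monomial in u, x:
δQ/Q = √((δu/u)² + (2·δx/x)²) = √(0.00251 + 0.0404) = 0.207
Q = 32500, so δQ = 0.207 × 32500 = 6740.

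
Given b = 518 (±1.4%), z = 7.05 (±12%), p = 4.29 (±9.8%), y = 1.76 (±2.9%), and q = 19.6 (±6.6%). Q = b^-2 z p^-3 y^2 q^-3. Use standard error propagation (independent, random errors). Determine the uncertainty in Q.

Each factor contributes (exponent × relative error)² to (δQ/Q)²:
  (-2·δb/b)² = (-2×0.0140)² = 0.000784;  (1·δz/z)² = (1×0.120)² = 0.0144;  (-3·δp/p)² = (-3×0.0980)² = 0.0864;  (2·δy/y)² = (2×0.0290)² = 0.00336;  (-3·δq/q)² = (-3×0.0660)² = 0.0392
δQ/Q = √(0.144) = 0.380
Q = 1.37e-10, so δQ = 0.380 × 1.37e-10 = 5.2e-11.

5.2e-11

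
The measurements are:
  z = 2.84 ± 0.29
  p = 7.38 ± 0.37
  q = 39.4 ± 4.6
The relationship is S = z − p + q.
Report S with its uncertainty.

S is a linear combination, so absolute uncertainties add in quadrature:
  (δz)² = 0.0841;  (δp)² = 0.137;  (δq)² = 21.2
δS = √(21.4) = 4.62
S = 34.9.

34.9 ± 4.62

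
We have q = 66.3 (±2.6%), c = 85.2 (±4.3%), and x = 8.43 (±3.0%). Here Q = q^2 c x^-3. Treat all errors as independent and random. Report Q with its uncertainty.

Since Q is a product/quotient, work with relative uncertainties:
  (2·δq/q)² = (2×0.0260)² = 0.00270;  (1·δc/c)² = (1×0.0430)² = 0.00185;  (-3·δx/x)² = (-3×0.0300)² = 0.00810
δQ/Q = √(0.0127) = 0.112
Q = 625, so δQ = 0.112 × 625 = 70.3.

625 ± 70.3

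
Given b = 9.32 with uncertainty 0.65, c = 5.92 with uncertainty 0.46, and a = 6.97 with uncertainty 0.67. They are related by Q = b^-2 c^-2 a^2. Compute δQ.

Each factor contributes (exponent × relative error)² to (δQ/Q)²:
  (-2·δb/b)² = (-2×0.0697)² = 0.0195;  (-2·δc/c)² = (-2×0.0777)² = 0.0242;  (2·δa/a)² = (2×0.0961)² = 0.0370
δQ/Q = √(0.0806) = 0.284
Q = 0.0160, so δQ = 0.284 × 0.0160 = 0.00453.

0.00453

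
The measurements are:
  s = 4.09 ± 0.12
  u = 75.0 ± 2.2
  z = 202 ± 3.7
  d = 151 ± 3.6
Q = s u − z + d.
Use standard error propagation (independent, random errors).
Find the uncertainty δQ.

13.7

Let p = s·u = 307. δp/p = √((1·δs/s)² + (1·δu/u)²) = √(0.000861 + 0.000860) = 0.0415, so δp = 12.7.
Q = p − z + d: δQ = √(δp² + δz² + δd²) = √(162 + 13.7 + 13.0) = 13.7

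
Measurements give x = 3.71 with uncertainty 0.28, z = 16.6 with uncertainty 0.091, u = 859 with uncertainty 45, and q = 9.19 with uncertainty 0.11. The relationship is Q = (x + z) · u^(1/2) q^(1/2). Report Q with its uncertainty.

1800 ± 55.1

Let w = x + z = 20.3. δw = √(δx² + δz²) = √(0.0784 + 0.00828) = 0.294, so δw/w = 0.0145.
Q is then a monomial in w, u, q:
δQ/Q = √((δw/w)² + (½·δu/u)² + (½·δq/q)²) = √(0.000210 + 0.000686 + 3.58e-05) = 0.0305
Q = 1800, so δQ = 0.0305 × 1800 = 55.1.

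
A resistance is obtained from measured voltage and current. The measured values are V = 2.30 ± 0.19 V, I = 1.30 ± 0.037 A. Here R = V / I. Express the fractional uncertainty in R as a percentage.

8.74%

For a monomial R ∝ V, I^-1, fractional errors add in quadrature:
  (1·δV/V)² = (1×0.0826)² = 0.00682;  (-1·δI/I)² = (-1×0.0285)² = 0.000810
δR/R = √(0.00763) = 0.0874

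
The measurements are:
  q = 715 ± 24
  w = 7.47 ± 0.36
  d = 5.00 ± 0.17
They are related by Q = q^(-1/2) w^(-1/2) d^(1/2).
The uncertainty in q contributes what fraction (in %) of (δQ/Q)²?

(δQ/Q)² = (−½·δq/q)² + (−½·δw/w)² + (½·δd/d)²
  q term: (-0.5×0.0336)² = 0.000282
  w term: (-0.5×0.0482)² = 0.000581
  d term: (0.5×0.0340)² = 0.000289
Total = 0.00115. Share from q = 0.000282/0.00115 = 0.245.

24.5%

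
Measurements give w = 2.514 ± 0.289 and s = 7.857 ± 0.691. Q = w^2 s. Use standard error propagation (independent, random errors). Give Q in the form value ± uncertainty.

49.66 ± 12.2

Since Q is a product/quotient, work with relative uncertainties:
  (2·δw/w)² = (2×0.115)² = 0.0529;  (1·δs/s)² = (1×0.0879)² = 0.00773
δQ/Q = √(0.0606) = 0.246
Q = 49.66, so δQ = 0.246 × 49.66 = 12.2.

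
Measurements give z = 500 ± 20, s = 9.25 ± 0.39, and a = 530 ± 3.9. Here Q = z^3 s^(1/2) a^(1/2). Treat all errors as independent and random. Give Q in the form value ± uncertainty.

Q is a product of powers, so relative uncertainties combine in quadrature:
  (3·δz/z)² = (3×0.0400)² = 0.0144;  (½·δs/s)² = (0.5×0.0422)² = 0.000444;  (½·δa/a)² = (0.5×0.00736)² = 1.35e-05
δQ/Q = √(0.0149) = 0.122
Q = 8.75e+09, so δQ = 0.122 × 8.75e+09 = 1.07e+09.

(8.75 ± 1.07) × 10^9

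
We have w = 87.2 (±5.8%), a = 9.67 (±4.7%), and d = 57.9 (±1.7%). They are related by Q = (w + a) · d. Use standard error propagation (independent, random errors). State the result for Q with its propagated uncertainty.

Let u = w + a = 96.9. δu = √(δw² + δa²) = √(25.6 + 0.207) = 5.08, so δu/u = 0.0524.
Q is then a monomial in u, d:
δQ/Q = √((δu/u)² + (1·δd/d)²) = √(0.00275 + 0.000289) = 0.0551
Q = 5610, so δQ = 0.0551 × 5610 = 309.

5610 ± 309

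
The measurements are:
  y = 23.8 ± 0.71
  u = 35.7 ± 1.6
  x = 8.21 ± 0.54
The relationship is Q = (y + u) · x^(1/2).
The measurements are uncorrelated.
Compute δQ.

7.52

Let w = y + u = 59.5. δw = √(δy² + δu²) = √(0.504 + 2.56) = 1.75, so δw/w = 0.0294.
Q is then a monomial in w, x:
δQ/Q = √((δw/w)² + (½·δx/x)²) = √(0.000866 + 0.00108) = 0.0441
Q = 170, so δQ = 0.0441 × 170 = 7.52.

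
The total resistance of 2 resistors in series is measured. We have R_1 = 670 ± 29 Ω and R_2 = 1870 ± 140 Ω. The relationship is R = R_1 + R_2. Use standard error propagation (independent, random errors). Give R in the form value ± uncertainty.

2540 ± 143 Ω

Each term contributes (cᵢ δxᵢ)² to (δR)²:
  (δR_1)² = 841;  (δR_2)² = 19600
δR = √(20400) = 143 Ω
R = 2540 Ω.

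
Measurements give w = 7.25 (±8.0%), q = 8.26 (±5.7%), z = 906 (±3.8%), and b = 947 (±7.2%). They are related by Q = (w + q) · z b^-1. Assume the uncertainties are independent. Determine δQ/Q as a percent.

9.46%

Let u = w + q = 15.5. δu = √(δw² + δq²) = √(0.336 + 0.222) = 0.747, so δu/u = 0.0482.
Q is then a monomial in u, z, b:
δQ/Q = √((δu/u)² + (1·δz/z)² + (-1·δb/b)²) = √(0.00232 + 0.00144 + 0.00518) = 0.0946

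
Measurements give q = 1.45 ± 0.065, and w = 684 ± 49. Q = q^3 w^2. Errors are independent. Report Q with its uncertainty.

(1.43 ± 0.280) × 10^6

Relative error in a monomial: (δQ/Q)² = Σ (nᵢ · δxᵢ/xᵢ)².
  (3·δq/q)² = (3×0.0448)² = 0.0181;  (2·δw/w)² = (2×0.0716)² = 0.0205
δQ/Q = √(0.0386) = 0.197
Q = 1.43e+06, so δQ = 0.197 × 1.43e+06 = 2.8e+05.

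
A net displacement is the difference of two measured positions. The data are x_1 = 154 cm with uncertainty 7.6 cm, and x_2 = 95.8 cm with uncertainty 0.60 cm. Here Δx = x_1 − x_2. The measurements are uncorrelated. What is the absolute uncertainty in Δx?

7.62 cm

Δx is a linear combination, so absolute uncertainties add in quadrature:
  (δx_1)² = 57.8;  (δx_2)² = 0.360
δΔx = √(58.1) = 7.62 cm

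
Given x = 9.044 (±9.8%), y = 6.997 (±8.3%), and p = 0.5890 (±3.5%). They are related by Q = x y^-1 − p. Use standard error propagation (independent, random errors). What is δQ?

0.167

Let w = x·y^-1 = 1.293. δw/w = √((1·δx/x)² + (-1·δy/y)²) = √(0.00960 + 0.00689) = 0.128, so δw = 0.166.
Q = w − p: δQ = √(δw² + δp²) = √(0.0276 + 0.000425) = 0.167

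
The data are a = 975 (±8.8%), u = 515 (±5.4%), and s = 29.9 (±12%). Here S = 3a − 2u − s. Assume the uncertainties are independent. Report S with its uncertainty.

S is a linear combination, so absolute uncertainties add in quadrature:
  (3·δa)² = 66300;  (2·δu)² = 3090;  (δs)² = 12.9
δS = √(69400) = 263
S = 1870.

1870 ± 263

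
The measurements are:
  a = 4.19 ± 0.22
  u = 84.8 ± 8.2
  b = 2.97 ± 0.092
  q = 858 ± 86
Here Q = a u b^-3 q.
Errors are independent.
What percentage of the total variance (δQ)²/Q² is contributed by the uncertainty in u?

30.4%

(δQ/Q)² = (1·δa/a)² + (1·δu/u)² + (-3·δb/b)² + (1·δq/q)²
  a term: (1×0.0525)² = 0.00276
  u term: (1×0.0967)² = 0.00935
  b term: (-3×0.0310)² = 0.00864
  q term: (1×0.100)² = 0.0100
Total = 0.0308. Share from u = 0.00935/0.0308 = 0.304.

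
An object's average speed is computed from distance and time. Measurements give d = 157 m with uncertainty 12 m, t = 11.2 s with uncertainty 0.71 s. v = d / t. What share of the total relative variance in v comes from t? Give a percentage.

(δv/v)² = (1·δd/d)² + (-1·δt/t)²
  d term: (1×0.0764)² = 0.00584
  t term: (-1×0.0634)² = 0.00402
Total = 0.00986. Share from t = 0.00402/0.00986 = 0.408.

40.8%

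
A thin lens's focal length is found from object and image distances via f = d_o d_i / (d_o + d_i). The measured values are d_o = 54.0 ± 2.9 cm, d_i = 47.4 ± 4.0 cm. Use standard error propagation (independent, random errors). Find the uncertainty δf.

1.30 cm

∂f/∂d_o = (d_i/(d_o+d_i))² = 0.219;  ∂f/∂d_i = (d_o/(d_o+d_i))² = 0.284
δf = √((∂f/∂d_o · δd_o)² + (∂f/∂d_i · δd_i)²) = √(0.402 + 1.29) = 1.30 cm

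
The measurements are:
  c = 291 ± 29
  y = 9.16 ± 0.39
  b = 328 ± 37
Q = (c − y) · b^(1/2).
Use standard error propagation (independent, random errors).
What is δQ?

Let u = c − y = 282. δu = √(δc² + δy²) = √(841 + 0.152) = 29.0, so δu/u = 0.103.
Q is then a monomial in u, b:
δQ/Q = √((δu/u)² + (½·δb/b)²) = √(0.0106 + 0.00318) = 0.117
Q = 5100, so δQ = 0.117 × 5100 = 599.

599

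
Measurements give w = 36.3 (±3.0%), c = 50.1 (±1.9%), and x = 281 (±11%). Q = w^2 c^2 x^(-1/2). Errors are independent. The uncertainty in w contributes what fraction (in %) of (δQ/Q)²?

44.6%

(δQ/Q)² = (2·δw/w)² + (2·δc/c)² + (−½·δx/x)²
  w term: (2×0.0300)² = 0.00360
  c term: (2×0.0190)² = 0.00144
  x term: (-0.5×0.110)² = 0.00302
Total = 0.00807. Share from w = 0.00360/0.00807 = 0.446.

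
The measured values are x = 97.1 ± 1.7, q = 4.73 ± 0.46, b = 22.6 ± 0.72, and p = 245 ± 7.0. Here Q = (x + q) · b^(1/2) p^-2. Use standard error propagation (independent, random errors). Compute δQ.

0.000498

Let u = x + q = 102. δu = √(δx² + δq²) = √(2.89 + 0.212) = 1.76, so δu/u = 0.0173.
Q is then a monomial in u, b, p:
δQ/Q = √((δu/u)² + (½·δb/b)² + (-2·δp/p)²) = √(0.000299 + 0.000254 + 0.00327) = 0.0618
Q = 0.00806, so δQ = 0.0618 × 0.00806 = 0.000498.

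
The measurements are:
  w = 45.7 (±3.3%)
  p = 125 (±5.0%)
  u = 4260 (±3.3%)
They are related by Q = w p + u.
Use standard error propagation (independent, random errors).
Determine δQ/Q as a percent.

3.71%

Let h = w·p = 5710. δh/h = √((1·δw/w)² + (1·δp/p)²) = √(0.00109 + 0.00250) = 0.0599, so δh = 342.
Q = h + u: δQ = √(δh² + δu²) = √(1.17e+05 + 19800) = 370
Q = 9970, so δQ/Q = 370/9970 = 0.0371.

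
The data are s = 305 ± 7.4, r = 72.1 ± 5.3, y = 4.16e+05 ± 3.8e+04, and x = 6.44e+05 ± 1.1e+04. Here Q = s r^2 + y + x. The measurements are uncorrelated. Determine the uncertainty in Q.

2.4e+05

Let p = s·r^2 = 1.59e+06. δp/p = √((1·δs/s)² + (2·δr/r)²) = √(0.000589 + 0.0216) = 0.149, so δp = 2.36e+05.
Q = p + y + x: δQ = √(δp² + δy² + δx²) = √(5.58e+10 + 1.44e+09 + 1.21e+08) = 2.4e+05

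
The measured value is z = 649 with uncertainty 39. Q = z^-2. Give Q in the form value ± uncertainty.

(2.37 ± 0.285) × 10^-6

For a monomial Q ∝ z^-2, fractional errors add in quadrature:
  (-2·δz/z)² = (-2×0.0601)² = 0.0144
δQ/Q = √(0.0144) = 0.120
Q = 2.37e-06, so δQ = 0.120 × 2.37e-06 = 2.85e-07.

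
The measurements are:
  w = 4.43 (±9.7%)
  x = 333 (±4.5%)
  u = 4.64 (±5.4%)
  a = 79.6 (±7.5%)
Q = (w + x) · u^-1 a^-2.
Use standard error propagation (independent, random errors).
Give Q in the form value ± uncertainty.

Let h = w + x = 337. δh = √(δw² + δx²) = √(0.185 + 225) = 15.0, so δh/h = 0.0444.
Q is then a monomial in h, u, a:
δQ/Q = √((δh/h)² + (-1·δu/u)² + (-2·δa/a)²) = √(0.00197 + 0.00292 + 0.0225) = 0.165
Q = 0.0115, so δQ = 0.165 × 0.0115 = 0.00190.

0.0115 ± 0.00190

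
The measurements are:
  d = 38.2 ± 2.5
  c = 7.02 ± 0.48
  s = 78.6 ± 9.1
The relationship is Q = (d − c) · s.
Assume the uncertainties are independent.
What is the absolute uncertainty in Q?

347

Let u = d − c = 31.2. δu = √(δd² + δc²) = √(6.25 + 0.230) = 2.55, so δu/u = 0.0816.
Q is then a monomial in u, s:
δQ/Q = √((δu/u)² + (1·δs/s)²) = √(0.00667 + 0.0134) = 0.142
Q = 2450, so δQ = 0.142 × 2450 = 347.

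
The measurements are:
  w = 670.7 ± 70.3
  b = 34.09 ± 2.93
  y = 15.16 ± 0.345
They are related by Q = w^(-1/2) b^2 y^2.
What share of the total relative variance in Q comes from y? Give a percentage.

6.03%

(δQ/Q)² = (−½·δw/w)² + (2·δb/b)² + (2·δy/y)²
  w term: (-0.5×0.105)² = 0.00275
  b term: (2×0.0859)² = 0.0295
  y term: (2×0.0228)² = 0.00207
Total = 0.0344. Share from y = 0.00207/0.0344 = 0.0603.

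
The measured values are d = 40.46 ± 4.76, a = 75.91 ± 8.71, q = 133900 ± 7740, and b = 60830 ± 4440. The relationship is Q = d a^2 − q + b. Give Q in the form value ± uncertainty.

Let p = d·a^2 = 233100. δp/p = √((1·δd/d)² + (2·δa/a)²) = √(0.0138 + 0.0527) = 0.258, so δp = 60100.
Q = p − q + b: δQ = √(δp² + δq² + δb²) = √(3.61e+09 + 5.99e+07 + 1.97e+07) = 60800
Q = 160100.

160100 ± 60800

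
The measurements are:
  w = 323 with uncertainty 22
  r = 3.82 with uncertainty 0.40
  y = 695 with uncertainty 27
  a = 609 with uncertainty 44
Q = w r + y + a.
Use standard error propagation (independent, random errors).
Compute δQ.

163

Let p = w·r = 1230. δp/p = √((1·δw/w)² + (1·δr/r)²) = √(0.00464 + 0.0110) = 0.125, so δp = 154.
Q = p + y + a: δQ = √(δp² + δy² + δa²) = √(23800 + 729 + 1940) = 163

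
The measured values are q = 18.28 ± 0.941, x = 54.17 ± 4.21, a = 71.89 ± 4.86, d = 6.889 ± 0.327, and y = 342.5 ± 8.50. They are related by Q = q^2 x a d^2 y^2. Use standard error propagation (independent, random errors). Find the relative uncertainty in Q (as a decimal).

Since Q is a product/quotient, work with relative uncertainties:
  (2·δq/q)² = (2×0.0515)² = 0.0106;  (1·δx/x)² = (1×0.0777)² = 0.00604;  (1·δa/a)² = (1×0.0676)² = 0.00457;  (2·δd/d)² = (2×0.0475)² = 0.00901;  (2·δy/y)² = (2×0.0248)² = 0.00246
δQ/Q = √(0.0327) = 0.181

0.181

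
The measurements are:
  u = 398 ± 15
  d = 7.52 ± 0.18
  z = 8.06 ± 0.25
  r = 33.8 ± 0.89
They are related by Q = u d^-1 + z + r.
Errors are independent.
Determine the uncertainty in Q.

Let p = u·d^-1 = 52.9. δp/p = √((1·δu/u)² + (-1·δd/d)²) = √(0.00142 + 0.000573) = 0.0446, so δp = 2.36.
Q = p + z + r: δQ = √(δp² + δz² + δr²) = √(5.58 + 0.0625 + 0.792) = 2.54

2.54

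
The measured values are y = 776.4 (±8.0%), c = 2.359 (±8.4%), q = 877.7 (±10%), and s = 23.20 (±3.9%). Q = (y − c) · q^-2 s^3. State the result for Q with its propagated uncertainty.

12.55 ± 3.08

Let u = y − c = 774.0. δu = √(δy² + δc²) = √(3860 + 0.0393) = 62.1, so δu/u = 0.0802.
Q is then a monomial in u, q, s:
δQ/Q = √((δu/u)² + (-2·δq/q)² + (3·δs/s)²) = √(0.00644 + 0.0400 + 0.0137) = 0.245
Q = 12.55, so δQ = 0.245 × 12.55 = 3.08.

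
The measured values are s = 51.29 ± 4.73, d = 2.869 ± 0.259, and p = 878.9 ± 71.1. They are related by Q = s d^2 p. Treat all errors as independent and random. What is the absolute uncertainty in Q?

For a monomial Q ∝ s, d^2, p, fractional errors add in quadrature:
  (1·δs/s)² = (1×0.0922)² = 0.00850;  (2·δd/d)² = (2×0.0903)² = 0.0326;  (1·δp/p)² = (1×0.0809)² = 0.00654
δQ/Q = √(0.0476) = 0.218
Q = 371100, so δQ = 0.218 × 371100 = 81000.

81000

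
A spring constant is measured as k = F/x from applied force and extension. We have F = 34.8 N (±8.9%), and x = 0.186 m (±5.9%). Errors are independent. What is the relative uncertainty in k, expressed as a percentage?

Since k is a product/quotient, work with relative uncertainties:
  (1·δF/F)² = (1×0.0890)² = 0.00792;  (-1·δx/x)² = (-1×0.0590)² = 0.00348
δk/k = √(0.0114) = 0.107

10.7%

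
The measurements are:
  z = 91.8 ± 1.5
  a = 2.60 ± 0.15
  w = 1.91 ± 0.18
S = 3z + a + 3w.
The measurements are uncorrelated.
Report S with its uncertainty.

284 ± 4.53

Sums and differences: (δS)² = Σ (cᵢ δxᵢ)².
  (3·δz)² = 20.2;  (δa)² = 0.0225;  (3·δw)² = 0.292
δS = √(20.6) = 4.53
S = 284.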